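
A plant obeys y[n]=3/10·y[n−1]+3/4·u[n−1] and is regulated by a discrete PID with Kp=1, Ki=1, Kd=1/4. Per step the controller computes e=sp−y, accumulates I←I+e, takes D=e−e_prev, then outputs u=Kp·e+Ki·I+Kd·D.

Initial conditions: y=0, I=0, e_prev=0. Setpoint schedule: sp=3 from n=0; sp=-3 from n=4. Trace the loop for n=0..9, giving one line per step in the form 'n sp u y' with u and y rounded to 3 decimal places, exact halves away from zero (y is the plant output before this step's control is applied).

(exact arithmetic carried between steps; '≈' marks a value shown rounded to 6 d.p. or computed from one; I and e_prev carry over from the previous line; the table rounds u and y to 3 d.p., halves away from zero)
n=0: y=0, sp=3, e=sp−y=3; I=3, D=e−e_prev=3; u=1·3+1·3+1/4·3=6.75; next y=3/10·0+3/4·6.75=5.0625
n=1: y=5.0625, sp=3, e=sp−y=-2.0625; I=0.9375, D=e−e_prev=-5.0625; u=1·(-2.0625)+1·0.9375+1/4·(-5.0625)=-2.390625; next y=3/10·5.0625+3/4·(-2.390625)≈-0.274219
n=2: y≈-0.274219, sp=3, e=sp−y≈3.274219; I≈4.211719, D=e−e_prev≈5.336719; u=1·3.274219+1·4.211719+1/4·5.336719≈8.820117; next y=3/10·(-0.274219)+3/4·8.820117≈6.532822
n=3: y≈6.532822, sp=3, e=sp−y≈-3.532822; I≈0.678896, D=e−e_prev≈-6.807041; u=1·(-3.532822)+1·0.678896+1/4·(-6.807041)≈-4.555686; next y=3/10·6.532822+3/4·(-4.555686)≈-1.456918
n=4: y≈-1.456918, sp=-3, e=sp−y≈-1.543082; I≈-0.864186, D=e−e_prev≈1.989740; u=1·(-1.543082)+1·(-0.864186)+1/4·1.989740≈-1.909833; next y=3/10·(-1.456918)+3/4·(-1.909833)≈-1.869450
n=5: y≈-1.869450, sp=-3, e=sp−y≈-1.130550; I≈-1.994736, D=e−e_prev≈0.412532; u=1·(-1.130550)+1·(-1.994736)+1/4·0.412532≈-3.022153; next y=3/10·(-1.869450)+3/4·(-3.022153)≈-2.827450
n=6: y≈-2.827450, sp=-3, e=sp−y≈-0.172550; I≈-2.167286, D=e−e_prev≈0.958000; u=1·(-0.172550)+1·(-2.167286)+1/4·0.958000≈-2.100337; next y=3/10·(-2.827450)+3/4·(-2.100337)≈-2.423487
n=7: y≈-2.423487, sp=-3, e=sp−y≈-0.576513; I≈-2.743799, D=e−e_prev≈-0.403962; u=1·(-0.576513)+1·(-2.743799)+1/4·(-0.403962)≈-3.421302; next y=3/10·(-2.423487)+3/4·(-3.421302)≈-3.293023
n=8: y≈-3.293023, sp=-3, e=sp−y≈0.293023; I≈-2.450776, D=e−e_prev≈0.869535; u=1·0.293023+1·(-2.450776)+1/4·0.869535≈-1.940370; next y=3/10·(-3.293023)+3/4·(-1.940370)≈-2.443184
n=9: y≈-2.443184, sp=-3, e=sp−y≈-0.556816; I≈-3.007592, D=e−e_prev≈-0.849839; u=1·(-0.556816)+1·(-3.007592)+1/4·(-0.849839)≈-3.776868; next y=3/10·(-2.443184)+3/4·(-3.776868)≈-3.565606

0 3 6.750 0.000
1 3 -2.391 5.063
2 3 8.820 -0.274
3 3 -4.556 6.533
4 -3 -1.910 -1.457
5 -3 -3.022 -1.869
6 -3 -2.100 -2.827
7 -3 -3.421 -2.423
8 -3 -1.940 -3.293
9 -3 -3.777 -2.443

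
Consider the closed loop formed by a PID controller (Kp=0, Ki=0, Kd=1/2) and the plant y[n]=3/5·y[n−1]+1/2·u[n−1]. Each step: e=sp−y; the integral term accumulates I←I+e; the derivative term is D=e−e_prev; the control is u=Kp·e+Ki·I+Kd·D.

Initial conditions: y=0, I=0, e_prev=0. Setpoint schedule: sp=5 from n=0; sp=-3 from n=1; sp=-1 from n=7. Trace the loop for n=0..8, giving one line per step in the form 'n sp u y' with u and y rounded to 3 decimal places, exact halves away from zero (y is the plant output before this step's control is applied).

(exact arithmetic carried between steps; '≈' marks a value shown rounded to 6 d.p. or computed from one; I and e_prev carry over from the previous line; the table rounds u and y to 3 d.p., halves away from zero)
n=0: y=0, sp=5, e=sp−y=5; I=5, D=e−e_prev=5; u=0·5+0·5+1/2·5=2.5; next y=3/5·0+1/2·2.5=1.25
n=1: y=1.25, sp=-3, e=sp−y=-4.25; I=0.75, D=e−e_prev=-9.25; u=0·(-4.25)+0·0.75+1/2·(-9.25)=-4.625; next y=3/5·1.25+1/2·(-4.625)=-1.5625
n=2: y=-1.5625, sp=-3, e=sp−y=-1.4375; I=-0.6875, D=e−e_prev=2.8125; u=0·(-1.4375)+0·(-0.6875)+1/2·2.8125=1.40625; next y=3/5·(-1.5625)+1/2·1.40625=-0.234375
n=3: y=-0.234375, sp=-3, e=sp−y=-2.765625; I=-3.453125, D=e−e_prev=-1.328125; u=0·(-2.765625)+0·(-3.453125)+1/2·(-1.328125)≈-0.664063; next y=3/5·(-0.234375)+1/2·(-0.664063)≈-0.472656
n=4: y≈-0.472656, sp=-3, e=sp−y≈-2.527344; I≈-5.980469, D=e−e_prev≈0.238281; u=0·(-2.527344)+0·(-5.980469)+1/2·0.238281≈0.119141; next y=3/5·(-0.472656)+1/2·0.119141≈-0.224023
n=5: y≈-0.224023, sp=-3, e=sp−y≈-2.775977; I≈-8.756445, D=e−e_prev≈-0.248633; u=0·(-2.775977)+0·(-8.756445)+1/2·(-0.248633)≈-0.124316; next y=3/5·(-0.224023)+1/2·(-0.124316)≈-0.196572
n=6: y≈-0.196572, sp=-3, e=sp−y≈-2.803428; I≈-11.559873, D=e−e_prev≈-0.027451; u=0·(-2.803428)+0·(-11.559873)+1/2·(-0.027451)≈-0.013726; next y=3/5·(-0.196572)+1/2·(-0.013726)≈-0.124806
n=7: y≈-0.124806, sp=-1, e=sp−y≈-0.875194; I≈-12.435067, D=e−e_prev≈1.928234; u=0·(-0.875194)+0·(-12.435067)+1/2·1.928234≈0.964117; next y=3/5·(-0.124806)+1/2·0.964117≈0.407175
n=8: y≈0.407175, sp=-1, e=sp−y≈-1.407175; I≈-13.842242, D=e−e_prev≈-0.531981; u=0·(-1.407175)+0·(-13.842242)+1/2·(-0.531981)≈-0.265990; next y=3/5·0.407175+1/2·(-0.265990)≈0.111310

0 5 2.500 0.000
1 -3 -4.625 1.250
2 -3 1.406 -1.563
3 -3 -0.664 -0.234
4 -3 0.119 -0.473
5 -3 -0.124 -0.224
6 -3 -0.014 -0.197
7 -1 0.964 -0.125
8 -1 -0.266 0.407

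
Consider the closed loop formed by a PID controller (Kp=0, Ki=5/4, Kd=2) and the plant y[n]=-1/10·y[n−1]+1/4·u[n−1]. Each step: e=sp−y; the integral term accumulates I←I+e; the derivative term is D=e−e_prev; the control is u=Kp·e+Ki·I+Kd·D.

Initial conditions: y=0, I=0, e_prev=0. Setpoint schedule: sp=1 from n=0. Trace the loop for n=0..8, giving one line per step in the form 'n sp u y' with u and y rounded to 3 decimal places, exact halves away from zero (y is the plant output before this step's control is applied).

(exact arithmetic carried between steps; '≈' marks a value shown rounded to 6 d.p. or computed from one; I and e_prev carry over from the previous line; the table rounds u and y to 3 d.p., halves away from zero)
n=0: y=0, sp=1, e=sp−y=1; I=1, D=e−e_prev=1; u=0·1+5/4·1+2·1=3.25; next y=-1/10·0+1/4·3.25=0.8125
n=1: y=0.8125, sp=1, e=sp−y=0.1875; I=1.1875, D=e−e_prev=-0.8125; u=0·0.1875+5/4·1.1875+2·(-0.8125)=-0.140625; next y=-1/10·0.8125+1/4·(-0.140625)≈-0.116406
n=2: y≈-0.116406, sp=1, e=sp−y≈1.116406; I≈2.303906, D=e−e_prev≈0.928906; u=0·1.116406+5/4·2.303906+2·0.928906≈4.737695; next y=-1/10·(-0.116406)+1/4·4.737695≈1.196064
n=3: y≈1.196064, sp=1, e=sp−y≈-0.196064; I≈2.107842, D=e−e_prev≈-1.312471; u=0·(-0.196064)+5/4·2.107842+2·(-1.312471)≈0.009861; next y=-1/10·1.196064+1/4·0.009861≈-0.117141
n=4: y≈-0.117141, sp=1, e=sp−y≈1.117141; I≈3.224983, D=e−e_prev≈1.313206; u=0·1.117141+5/4·3.224983+2·1.313206≈6.657640; next y=-1/10·(-0.117141)+1/4·6.657640≈1.676124
n=5: y≈1.676124, sp=1, e=sp−y≈-0.676124; I≈2.548859, D=e−e_prev≈-1.793265; u=0·(-0.676124)+5/4·2.548859+2·(-1.793265)≈-0.400457; next y=-1/10·1.676124+1/4·(-0.400457)≈-0.267727
n=6: y≈-0.267727, sp=1, e=sp−y≈1.267727; I≈3.816586, D=e−e_prev≈1.943851; u=0·1.267727+5/4·3.816586+2·1.943851≈8.658434; next y=-1/10·(-0.267727)+1/4·8.658434≈2.191381
n=7: y≈2.191381, sp=1, e=sp−y≈-1.191381; I≈2.625204, D=e−e_prev≈-2.459108; u=0·(-1.191381)+5/4·2.625204+2·(-2.459108)≈-1.636710; next y=-1/10·2.191381+1/4·(-1.636710)≈-0.628316
n=8: y≈-0.628316, sp=1, e=sp−y≈1.628316; I≈4.253520, D=e−e_prev≈2.819697; u=0·1.628316+5/4·4.253520+2·2.819697≈10.956294; next y=-1/10·(-0.628316)+1/4·10.956294≈2.801905

0 1 3.250 0.000
1 1 -0.141 0.813
2 1 4.738 -0.116
3 1 0.010 1.196
4 1 6.658 -0.117
5 1 -0.400 1.676
6 1 8.658 -0.268
7 1 -1.637 2.191
8 1 10.956 -0.628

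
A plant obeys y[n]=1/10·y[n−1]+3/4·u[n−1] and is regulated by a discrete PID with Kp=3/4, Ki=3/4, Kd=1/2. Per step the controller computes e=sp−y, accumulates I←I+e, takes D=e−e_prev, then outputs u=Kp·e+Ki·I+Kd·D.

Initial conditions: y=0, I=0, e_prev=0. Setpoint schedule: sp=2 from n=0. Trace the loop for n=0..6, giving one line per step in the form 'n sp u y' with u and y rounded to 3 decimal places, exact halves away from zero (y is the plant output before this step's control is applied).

0 2 4.000 0.000
1 2 -1.500 3.000
2 2 6.900 -0.825
3 2 -4.729 5.093
4 2 12.170 -3.037
5 2 -11.839 8.824
6 2 22.615 -7.997

(exact arithmetic carried between steps; '≈' marks a value shown rounded to 6 d.p. or computed from one; I and e_prev carry over from the previous line; the table rounds u and y to 3 d.p., halves away from zero)
n=0: y=0, sp=2, e=sp−y=2; I=2, D=e−e_prev=2; u=3/4·2+3/4·2+1/2·2=4; next y=1/10·0+3/4·4=3
n=1: y=3, sp=2, e=sp−y=-1; I=1, D=e−e_prev=-3; u=3/4·(-1)+3/4·1+1/2·(-3)=-1.5; next y=1/10·3+3/4·(-1.5)=-0.825
n=2: y=-0.825, sp=2, e=sp−y=2.825; I=3.825, D=e−e_prev=3.825; u=3/4·2.825+3/4·3.825+1/2·3.825=6.9; next y=1/10·(-0.825)+3/4·6.9=5.0925
n=3: y=5.0925, sp=2, e=sp−y=-3.0925; I=0.7325, D=e−e_prev=-5.9175; u=3/4·(-3.0925)+3/4·0.7325+1/2·(-5.9175)=-4.72875; next y=1/10·5.0925+3/4·(-4.72875)≈-3.037313
n=4: y≈-3.037313, sp=2, e=sp−y≈5.037313; I≈5.769813, D=e−e_prev≈8.129813; u=3/4·5.037313+3/4·5.769813+1/2·8.129813≈12.17025; next y=1/10·(-3.037313)+3/4·12.17025≈8.823956
n=5: y≈8.823956, sp=2, e=sp−y≈-6.823956; I≈-1.054144, D=e−e_prev≈-11.861269; u=3/4·(-6.823956)+3/4·(-1.054144)+1/2·(-11.861269)≈-11.839209; next y=1/10·8.823956+3/4·(-11.839209)≈-7.997011
n=6: y≈-7.997011, sp=2, e=sp−y≈9.997011; I≈8.942868, D=e−e_prev≈16.820968; u=3/4·9.997011+3/4·8.942868+1/2·16.820968≈22.615393; next y=1/10·(-7.997011)+3/4·22.615393≈16.161844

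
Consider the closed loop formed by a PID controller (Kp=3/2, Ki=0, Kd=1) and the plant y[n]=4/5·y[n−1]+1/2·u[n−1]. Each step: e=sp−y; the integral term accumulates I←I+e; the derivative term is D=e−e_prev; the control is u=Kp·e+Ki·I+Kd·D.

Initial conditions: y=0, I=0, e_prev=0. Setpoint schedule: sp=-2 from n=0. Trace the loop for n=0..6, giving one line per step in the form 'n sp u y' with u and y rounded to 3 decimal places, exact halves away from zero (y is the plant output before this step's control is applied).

(exact arithmetic carried between steps; '≈' marks a value shown rounded to 6 d.p. or computed from one; I and e_prev carry over from the previous line; the table rounds u and y to 3 d.p., halves away from zero)
n=0: y=0, sp=-2, e=sp−y=-2; I=-2, D=e−e_prev=-2; u=3/2·(-2)+0·(-2)+1·(-2)=-5; next y=4/5·0+1/2·(-5)=-2.5
n=1: y=-2.5, sp=-2, e=sp−y=0.5; I=-1.5, D=e−e_prev=2.5; u=3/2·0.5+0·(-1.5)+1·2.5=3.25; next y=4/5·(-2.5)+1/2·3.25=-0.375
n=2: y=-0.375, sp=-2, e=sp−y=-1.625; I=-3.125, D=e−e_prev=-2.125; u=3/2·(-1.625)+0·(-3.125)+1·(-2.125)=-4.5625; next y=4/5·(-0.375)+1/2·(-4.5625)=-2.58125
n=3: y=-2.58125, sp=-2, e=sp−y=0.58125; I=-2.54375, D=e−e_prev=2.20625; u=3/2·0.58125+0·(-2.54375)+1·2.20625=3.078125; next y=4/5·(-2.58125)+1/2·3.078125≈-0.525938
n=4: y≈-0.525938, sp=-2, e=sp−y≈-1.474063; I≈-4.017813, D=e−e_prev≈-2.055313; u=3/2·(-1.474063)+0·(-4.017813)+1·(-2.055313)≈-4.266406; next y=4/5·(-0.525938)+1/2·(-4.266406)≈-2.553953
n=5: y≈-2.553953, sp=-2, e=sp−y≈0.553953; I≈-3.463859, D=e−e_prev≈2.028016; u=3/2·0.553953+0·(-3.463859)+1·2.028016≈2.858945; next y=4/5·(-2.553953)+1/2·2.858945≈-0.613690
n=6: y≈-0.613690, sp=-2, e=sp−y≈-1.386310; I≈-4.850170, D=e−e_prev≈-1.940263; u=3/2·(-1.386310)+0·(-4.850170)+1·(-1.940263)≈-4.019729; next y=4/5·(-0.613690)+1/2·(-4.019729)≈-2.500816

0 -2 -5.000 0.000
1 -2 3.250 -2.500
2 -2 -4.563 -0.375
3 -2 3.078 -2.581
4 -2 -4.266 -0.526
5 -2 2.859 -2.554
6 -2 -4.020 -0.614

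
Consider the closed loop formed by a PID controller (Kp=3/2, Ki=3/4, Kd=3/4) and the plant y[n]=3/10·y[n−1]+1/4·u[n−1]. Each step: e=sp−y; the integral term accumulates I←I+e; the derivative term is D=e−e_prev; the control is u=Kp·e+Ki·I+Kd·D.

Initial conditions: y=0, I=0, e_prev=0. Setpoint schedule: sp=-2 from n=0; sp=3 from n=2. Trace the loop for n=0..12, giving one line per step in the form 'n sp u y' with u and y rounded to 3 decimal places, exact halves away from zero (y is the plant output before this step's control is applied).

0 -2 -6.000 0.000
1 -2 -1.500 -1.500
2 3 9.975 -0.825
3 3 0.386 2.246
4 3 7.682 0.770
5 3 4.104 2.152
6 3 7.217 1.671
7 3 5.951 2.306
8 3 7.326 2.179
9 3 6.929 2.485
10 3 7.567 2.478
11 3 7.481 2.635
12 3 7.795 2.661

(exact arithmetic carried between steps; '≈' marks a value shown rounded to 6 d.p. or computed from one; I and e_prev carry over from the previous line; the table rounds u and y to 3 d.p., halves away from zero)
n=0: y=0, sp=-2, e=sp−y=-2; I=-2, D=e−e_prev=-2; u=3/2·(-2)+3/4·(-2)+3/4·(-2)=-6; next y=3/10·0+1/4·(-6)=-1.5
n=1: y=-1.5, sp=-2, e=sp−y=-0.5; I=-2.5, D=e−e_prev=1.5; u=3/2·(-0.5)+3/4·(-2.5)+3/4·1.5=-1.5; next y=3/10·(-1.5)+1/4·(-1.5)=-0.825
n=2: y=-0.825, sp=3, e=sp−y=3.825; I=1.325, D=e−e_prev=4.325; u=3/2·3.825+3/4·1.325+3/4·4.325=9.975; next y=3/10·(-0.825)+1/4·9.975=2.24625
n=3: y=2.24625, sp=3, e=sp−y=0.75375; I=2.07875, D=e−e_prev=-3.07125; u=3/2·0.75375+3/4·2.07875+3/4·(-3.07125)=0.38625; next y=3/10·2.24625+1/4·0.38625≈0.770438
n=4: y≈0.770438, sp=3, e=sp−y≈2.229563; I≈4.308313, D=e−e_prev≈1.475813; u=3/2·2.229563+3/4·4.308313+3/4·1.475813≈7.682438; next y=3/10·0.770438+1/4·7.682438≈2.151741
n=5: y≈2.151741, sp=3, e=sp−y≈0.848259; I≈5.156572, D=e−e_prev≈-1.381303; u=3/2·0.848259+3/4·5.156572+3/4·(-1.381303)≈4.103841; next y=3/10·2.151741+1/4·4.103841≈1.671482
n=6: y≈1.671482, sp=3, e=sp−y≈1.328518; I≈6.485090, D=e−e_prev≈0.480258; u=3/2·1.328518+3/4·6.485090+3/4·0.480258≈7.216787; next y=3/10·1.671482+1/4·7.216787≈2.305642
n=7: y≈2.305642, sp=3, e=sp−y≈0.694358; I≈7.179448, D=e−e_prev≈-0.634159; u=3/2·0.694358+3/4·7.179448+3/4·(-0.634159)≈5.950504; next y=3/10·2.305642+1/4·5.950504≈2.179319
n=8: y≈2.179319, sp=3, e=sp−y≈0.820681; I≈8.000129, D=e−e_prev≈0.126323; u=3/2·0.820681+3/4·8.000129+3/4·0.126323≈7.325862; next y=3/10·2.179319+1/4·7.325862≈2.485261
n=9: y≈2.485261, sp=3, e=sp−y≈0.514739; I≈8.514869, D=e−e_prev≈-0.305942; u=3/2·0.514739+3/4·8.514869+3/4·(-0.305942)≈6.928803; next y=3/10·2.485261+1/4·6.928803≈2.477779
n=10: y≈2.477779, sp=3, e=sp−y≈0.522221; I≈9.037089, D=e−e_prev≈0.007482; u=3/2·0.522221+3/4·9.037089+3/4·0.007482≈7.566760; next y=3/10·2.477779+1/4·7.566760≈2.635024
n=11: y≈2.635024, sp=3, e=sp−y≈0.364976; I≈9.402066, D=e−e_prev≈-0.157245; u=3/2·0.364976+3/4·9.402066+3/4·(-0.157245)≈7.481080; next y=3/10·2.635024+1/4·7.481080≈2.660777
n=12: y≈2.660777, sp=3, e=sp−y≈0.339223; I≈9.741289, D=e−e_prev≈-0.025753; u=3/2·0.339223+3/4·9.741289+3/4·(-0.025753)≈7.795486; next y=3/10·2.660777+1/4·7.795486≈2.747105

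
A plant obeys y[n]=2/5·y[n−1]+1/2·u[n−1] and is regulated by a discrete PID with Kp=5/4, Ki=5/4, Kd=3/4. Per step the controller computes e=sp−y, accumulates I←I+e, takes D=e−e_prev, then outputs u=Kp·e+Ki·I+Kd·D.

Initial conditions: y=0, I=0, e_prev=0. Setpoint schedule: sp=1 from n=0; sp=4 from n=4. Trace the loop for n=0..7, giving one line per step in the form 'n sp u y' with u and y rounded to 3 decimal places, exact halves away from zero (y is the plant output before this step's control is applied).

(exact arithmetic carried between steps; '≈' marks a value shown rounded to 6 d.p. or computed from one; I and e_prev carry over from the previous line; the table rounds u and y to 3 d.p., halves away from zero)
n=0: y=0, sp=1, e=sp−y=1; I=1, D=e−e_prev=1; u=5/4·1+5/4·1+3/4·1=3.25; next y=2/5·0+1/2·3.25=1.625
n=1: y=1.625, sp=1, e=sp−y=-0.625; I=0.375, D=e−e_prev=-1.625; u=5/4·(-0.625)+5/4·0.375+3/4·(-1.625)=-1.53125; next y=2/5·1.625+1/2·(-1.53125)=-0.115625
n=2: y=-0.115625, sp=1, e=sp−y=1.115625; I=1.490625, D=e−e_prev=1.740625; u=5/4·1.115625+5/4·1.490625+3/4·1.740625≈4.563281; next y=2/5·(-0.115625)+1/2·4.563281≈2.235391
n=3: y≈2.235391, sp=1, e=sp−y≈-1.235391; I≈0.255234, D=e−e_prev≈-2.351016; u=5/4·(-1.235391)+5/4·0.255234+3/4·(-2.351016)≈-2.988457; next y=2/5·2.235391+1/2·(-2.988457)≈-0.600072
n=4: y≈-0.600072, sp=4, e=sp−y≈4.600072; I≈4.855307, D=e−e_prev≈5.835463; u=5/4·4.600072+5/4·4.855307+3/4·5.835463≈16.195821; next y=2/5·(-0.600072)+1/2·16.195821≈7.857881
n=5: y≈7.857881, sp=4, e=sp−y≈-3.857881; I≈0.997425, D=e−e_prev≈-8.457954; u=5/4·(-3.857881)+5/4·0.997425+3/4·(-8.457954)≈-9.919036; next y=2/5·7.857881+1/2·(-9.919036)≈-1.816365
n=6: y≈-1.816365, sp=4, e=sp−y≈5.816365; I≈6.813790, D=e−e_prev≈9.674247; u=5/4·5.816365+5/4·6.813790+3/4·9.674247≈23.043380; next y=2/5·(-1.816365)+1/2·23.043380≈10.795144
n=7: y≈10.795144, sp=4, e=sp−y≈-6.795144; I≈0.018647, D=e−e_prev≈-12.611509; u=5/4·(-6.795144)+5/4·0.018647+3/4·(-12.611509)≈-17.929253; next y=2/5·10.795144+1/2·(-17.929253)≈-4.646569

0 1 3.250 0.000
1 1 -1.531 1.625
2 1 4.563 -0.116
3 1 -2.988 2.235
4 4 16.196 -0.600
5 4 -9.919 7.858
6 4 23.043 -1.816
7 4 -17.929 10.795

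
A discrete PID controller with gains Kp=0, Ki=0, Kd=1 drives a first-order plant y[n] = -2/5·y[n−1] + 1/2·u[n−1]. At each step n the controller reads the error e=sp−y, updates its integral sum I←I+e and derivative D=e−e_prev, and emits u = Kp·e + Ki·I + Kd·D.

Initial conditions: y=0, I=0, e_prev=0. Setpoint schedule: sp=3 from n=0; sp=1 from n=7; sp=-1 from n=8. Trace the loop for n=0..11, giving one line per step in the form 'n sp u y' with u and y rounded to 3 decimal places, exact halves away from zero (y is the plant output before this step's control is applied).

(exact arithmetic carried between steps; '≈' marks a value shown rounded to 6 d.p. or computed from one; I and e_prev carry over from the previous line; the table rounds u and y to 3 d.p., halves away from zero)
n=0: y=0, sp=3, e=sp−y=3; I=3, D=e−e_prev=3; u=0·3+0·3+1·3=3; next y=-2/5·0+1/2·3=1.5
n=1: y=1.5, sp=3, e=sp−y=1.5; I=4.5, D=e−e_prev=-1.5; u=0·1.5+0·4.5+1·(-1.5)=-1.5; next y=-2/5·1.5+1/2·(-1.5)=-1.35
n=2: y=-1.35, sp=3, e=sp−y=4.35; I=8.85, D=e−e_prev=2.85; u=0·4.35+0·8.85+1·2.85=2.85; next y=-2/5·(-1.35)+1/2·2.85=1.965
n=3: y=1.965, sp=3, e=sp−y=1.035; I=9.885, D=e−e_prev=-3.315; u=0·1.035+0·9.885+1·(-3.315)=-3.315; next y=-2/5·1.965+1/2·(-3.315)=-2.4435
n=4: y=-2.4435, sp=3, e=sp−y=5.4435; I=15.3285, D=e−e_prev=4.4085; u=0·5.4435+0·15.3285+1·4.4085=4.4085; next y=-2/5·(-2.4435)+1/2·4.4085=3.18165
n=5: y=3.18165, sp=3, e=sp−y=-0.18165; I=15.14685, D=e−e_prev=-5.62515; u=0·(-0.18165)+0·15.14685+1·(-5.62515)=-5.62515; next y=-2/5·3.18165+1/2·(-5.62515)=-4.085235
n=6: y=-4.085235, sp=3, e=sp−y=7.085235; I=22.232085, D=e−e_prev=7.266885; u=0·7.085235+0·22.232085+1·7.266885=7.266885; next y=-2/5·(-4.085235)+1/2·7.266885≈5.267537
n=7: y≈5.267537, sp=1, e=sp−y≈-4.267537; I≈17.964549, D=e−e_prev≈-11.352772; u=0·(-4.267537)+0·17.964549+1·(-11.352772)≈-11.352772; next y=-2/5·5.267537+1/2·(-11.352772)≈-7.783400
n=8: y≈-7.783400, sp=-1, e=sp−y≈6.783400; I≈24.747949, D=e−e_prev≈11.050937; u=0·6.783400+0·24.747949+1·11.050937≈11.050937; next y=-2/5·(-7.783400)+1/2·11.050937≈8.638829
n=9: y≈8.638829, sp=-1, e=sp−y≈-9.638829; I≈15.109120, D=e−e_prev≈-16.422229; u=0·(-9.638829)+0·15.109120+1·(-16.422229)≈-16.422229; next y=-2/5·8.638829+1/2·(-16.422229)≈-11.666646
n=10: y≈-11.666646, sp=-1, e=sp−y≈10.666646; I≈25.775766, D=e−e_prev≈20.305474; u=0·10.666646+0·25.775766+1·20.305474≈20.305474; next y=-2/5·(-11.666646)+1/2·20.305474≈14.819396
n=11: y≈14.819396, sp=-1, e=sp−y≈-15.819396; I≈9.956371, D=e−e_prev≈-26.486041; u=0·(-15.819396)+0·9.956371+1·(-26.486041)≈-26.486041; next y=-2/5·14.819396+1/2·(-26.486041)≈-19.170779

0 3 3.000 0.000
1 3 -1.500 1.500
2 3 2.850 -1.350
3 3 -3.315 1.965
4 3 4.409 -2.444
5 3 -5.625 3.182
6 3 7.267 -4.085
7 1 -11.353 5.268
8 -1 11.051 -7.783
9 -1 -16.422 8.639
10 -1 20.305 -11.667
11 -1 -26.486 14.819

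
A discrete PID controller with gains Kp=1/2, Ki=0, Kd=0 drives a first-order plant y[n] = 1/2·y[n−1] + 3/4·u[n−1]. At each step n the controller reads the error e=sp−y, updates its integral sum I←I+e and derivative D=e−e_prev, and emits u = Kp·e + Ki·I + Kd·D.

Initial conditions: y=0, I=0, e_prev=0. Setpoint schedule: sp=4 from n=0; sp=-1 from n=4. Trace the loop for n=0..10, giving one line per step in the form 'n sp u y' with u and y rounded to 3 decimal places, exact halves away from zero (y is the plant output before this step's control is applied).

0 4 2.000 0.000
1 4 1.250 1.500
2 4 1.156 1.688
3 4 1.145 1.711
4 -1 -1.357 1.714
5 -1 -0.420 -0.161
6 -1 -0.302 -0.395
7 -1 -0.288 -0.424
8 -1 -0.286 -0.428
9 -1 -0.286 -0.429
10 -1 -0.286 -0.429

(exact arithmetic carried between steps; '≈' marks a value shown rounded to 6 d.p. or computed from one; I and e_prev carry over from the previous line; the table rounds u and y to 3 d.p., halves away from zero)
n=0: y=0, sp=4, e=sp−y=4; I=4, D=e−e_prev=4; u=1/2·4+0·4+0·4=2; next y=1/2·0+3/4·2=1.5
n=1: y=1.5, sp=4, e=sp−y=2.5; I=6.5, D=e−e_prev=-1.5; u=1/2·2.5+0·6.5+0·(-1.5)=1.25; next y=1/2·1.5+3/4·1.25=1.6875
n=2: y=1.6875, sp=4, e=sp−y=2.3125; I=8.8125, D=e−e_prev=-0.1875; u=1/2·2.3125+0·8.8125+0·(-0.1875)=1.15625; next y=1/2·1.6875+3/4·1.15625≈1.710938
n=3: y≈1.710938, sp=4, e=sp−y≈2.289063; I≈11.101563, D=e−e_prev≈-0.023438; u=1/2·2.289063+0·11.101563+0·(-0.023438)≈1.144531; next y=1/2·1.710938+3/4·1.144531≈1.713867
n=4: y≈1.713867, sp=-1, e=sp−y≈-2.713867; I≈8.387695, D=e−e_prev≈-5.002930; u=1/2·(-2.713867)+0·8.387695+0·(-5.002930)≈-1.356934; next y=1/2·1.713867+3/4·(-1.356934)≈-0.160767
n=5: y≈-0.160767, sp=-1, e=sp−y≈-0.839233; I≈7.548462, D=e−e_prev≈1.874634; u=1/2·(-0.839233)+0·7.548462+0·1.874634≈-0.419617; next y=1/2·(-0.160767)+3/4·(-0.419617)≈-0.395096
n=6: y≈-0.395096, sp=-1, e=sp−y≈-0.604904; I≈6.943558, D=e−e_prev≈0.234329; u=1/2·(-0.604904)+0·6.943558+0·0.234329≈-0.302452; next y=1/2·(-0.395096)+3/4·(-0.302452)≈-0.424387
n=7: y≈-0.424387, sp=-1, e=sp−y≈-0.575613; I≈6.367945, D=e−e_prev≈0.029291; u=1/2·(-0.575613)+0·6.367945+0·0.029291≈-0.287807; next y=1/2·(-0.424387)+3/4·(-0.287807)≈-0.428048
n=8: y≈-0.428048, sp=-1, e=sp−y≈-0.571952; I≈5.795993, D=e−e_prev≈0.003661; u=1/2·(-0.571952)+0·5.795993+0·0.003661≈-0.285976; next y=1/2·(-0.428048)+3/4·(-0.285976)≈-0.428506
n=9: y≈-0.428506, sp=-1, e=sp−y≈-0.571494; I≈5.224499, D=e−e_prev≈0.000458; u=1/2·(-0.571494)+0·5.224499+0·0.000458≈-0.285747; next y=1/2·(-0.428506)+3/4·(-0.285747)≈-0.428563
n=10: y≈-0.428563, sp=-1, e=sp−y≈-0.571437; I≈4.653062, D=e−e_prev≈0.000057; u=1/2·(-0.571437)+0·4.653062+0·0.000057≈-0.285718; next y=1/2·(-0.428563)+3/4·(-0.285718)≈-0.428570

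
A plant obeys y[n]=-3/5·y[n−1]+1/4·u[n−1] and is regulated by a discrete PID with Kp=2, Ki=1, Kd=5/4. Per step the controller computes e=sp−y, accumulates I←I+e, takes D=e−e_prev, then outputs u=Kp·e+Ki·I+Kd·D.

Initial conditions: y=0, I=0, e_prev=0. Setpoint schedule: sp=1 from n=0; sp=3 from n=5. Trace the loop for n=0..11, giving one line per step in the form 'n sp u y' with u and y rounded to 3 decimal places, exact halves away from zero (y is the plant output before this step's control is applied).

0 1 4.250 0.000
1 1 -0.516 1.063
2 1 8.523 -0.766
3 1 -6.264 2.591
4 1 20.613 -3.120
5 3 -17.025 7.025
6 3 54.994 -8.471
7 3 -68.943 18.831
8 3 150.659 -28.534
9 3 -231.123 54.785
10 3 439.350 -90.652
11 3 -732.038 164.229

(exact arithmetic carried between steps; '≈' marks a value shown rounded to 6 d.p. or computed from one; I and e_prev carry over from the previous line; the table rounds u and y to 3 d.p., halves away from zero)
n=0: y=0, sp=1, e=sp−y=1; I=1, D=e−e_prev=1; u=2·1+1·1+5/4·1=4.25; next y=-3/5·0+1/4·4.25=1.0625
n=1: y=1.0625, sp=1, e=sp−y=-0.0625; I=0.9375, D=e−e_prev=-1.0625; u=2·(-0.0625)+1·0.9375+5/4·(-1.0625)=-0.515625; next y=-3/5·1.0625+1/4·(-0.515625)≈-0.766406
n=2: y≈-0.766406, sp=1, e=sp−y≈1.766406; I≈2.703906, D=e−e_prev≈1.828906; u=2·1.766406+1·2.703906+5/4·1.828906≈8.522852; next y=-3/5·(-0.766406)+1/4·8.522852≈2.590557
n=3: y≈2.590557, sp=1, e=sp−y≈-1.590557; I≈1.113350, D=e−e_prev≈-3.356963; u=2·(-1.590557)+1·1.113350+5/4·(-3.356963)≈-6.263967; next y=-3/5·2.590557+1/4·(-6.263967)≈-3.120326
n=4: y≈-3.120326, sp=1, e=sp−y≈4.120326; I≈5.233675, D=e−e_prev≈5.710882; u=2·4.120326+1·5.233675+5/4·5.710882≈20.612930; next y=-3/5·(-3.120326)+1/4·20.612930≈7.025428
n=5: y≈7.025428, sp=3, e=sp−y≈-4.025428; I≈1.208247, D=e−e_prev≈-8.145754; u=2·(-4.025428)+1·1.208247+5/4·(-8.145754)≈-17.024801; next y=-3/5·7.025428+1/4·(-17.024801)≈-8.471457
n=6: y≈-8.471457, sp=3, e=sp−y≈11.471457; I≈12.679704, D=e−e_prev≈15.496885; u=2·11.471457+1·12.679704+5/4·15.496885≈54.993725; next y=-3/5·(-8.471457)+1/4·54.993725≈18.831305
n=7: y≈18.831305, sp=3, e=sp−y≈-15.831305; I≈-3.151601, D=e−e_prev≈-27.302762; u=2·(-15.831305)+1·(-3.151601)+5/4·(-27.302762)≈-68.942665; next y=-3/5·18.831305+1/4·(-68.942665)≈-28.534449
n=8: y≈-28.534449, sp=3, e=sp−y≈31.534449; I≈28.382848, D=e−e_prev≈47.365755; u=2·31.534449+1·28.382848+5/4·47.365755≈150.658941; next y=-3/5·(-28.534449)+1/4·150.658941≈54.785405
n=9: y≈54.785405, sp=3, e=sp−y≈-51.785405; I≈-23.402556, D=e−e_prev≈-83.319854; u=2·(-51.785405)+1·(-23.402556)+5/4·(-83.319854)≈-231.123184; next y=-3/5·54.785405+1/4·(-231.123184)≈-90.652039
n=10: y≈-90.652039, sp=3, e=sp−y≈93.652039; I≈70.249483, D=e−e_prev≈145.437444; u=2·93.652039+1·70.249483+5/4·145.437444≈439.350365; next y=-3/5·(-90.652039)+1/4·439.350365≈164.228815
n=11: y≈164.228815, sp=3, e=sp−y≈-161.228815; I≈-90.979332, D=e−e_prev≈-254.880854; u=2·(-161.228815)+1·(-90.979332)+5/4·(-254.880854)≈-732.038028; next y=-3/5·164.228815+1/4·(-732.038028)≈-281.546796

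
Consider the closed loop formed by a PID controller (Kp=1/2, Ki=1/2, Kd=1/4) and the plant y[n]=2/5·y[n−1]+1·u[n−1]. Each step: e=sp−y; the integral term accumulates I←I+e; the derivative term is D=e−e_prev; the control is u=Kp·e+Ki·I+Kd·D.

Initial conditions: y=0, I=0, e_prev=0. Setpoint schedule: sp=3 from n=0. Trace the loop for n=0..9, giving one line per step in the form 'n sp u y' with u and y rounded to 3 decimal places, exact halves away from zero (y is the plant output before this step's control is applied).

(exact arithmetic carried between steps; '≈' marks a value shown rounded to 6 d.p. or computed from one; I and e_prev carry over from the previous line; the table rounds u and y to 3 d.p., halves away from zero)
n=0: y=0, sp=3, e=sp−y=3; I=3, D=e−e_prev=3; u=1/2·3+1/2·3+1/4·3=3.75; next y=2/5·0+1·3.75=3.75
n=1: y=3.75, sp=3, e=sp−y=-0.75; I=2.25, D=e−e_prev=-3.75; u=1/2·(-0.75)+1/2·2.25+1/4·(-3.75)=-0.1875; next y=2/5·3.75+1·(-0.1875)=1.3125
n=2: y=1.3125, sp=3, e=sp−y=1.6875; I=3.9375, D=e−e_prev=2.4375; u=1/2·1.6875+1/2·3.9375+1/4·2.4375=3.421875; next y=2/5·1.3125+1·3.421875=3.946875
n=3: y=3.946875, sp=3, e=sp−y=-0.946875; I=2.990625, D=e−e_prev=-2.634375; u=1/2·(-0.946875)+1/2·2.990625+1/4·(-2.634375)≈0.363281; next y=2/5·3.946875+1·0.363281≈1.942031
n=4: y≈1.942031, sp=3, e=sp−y≈1.057969; I≈4.048594, D=e−e_prev≈2.004844; u=1/2·1.057969+1/2·4.048594+1/4·2.004844≈3.054492; next y=2/5·1.942031+1·3.054492≈3.831305
n=5: y≈3.831305, sp=3, e=sp−y≈-0.831305; I≈3.217289, D=e−e_prev≈-1.889273; u=1/2·(-0.831305)+1/2·3.217289+1/4·(-1.889273)≈0.720674; next y=2/5·3.831305+1·0.720674≈2.253196
n=6: y≈2.253196, sp=3, e=sp−y≈0.746804; I≈3.964093, D=e−e_prev≈1.578109; u=1/2·0.746804+1/2·3.964093+1/4·1.578109≈2.749976; next y=2/5·2.253196+1·2.749976≈3.651254
n=7: y≈3.651254, sp=3, e=sp−y≈-0.651254; I≈3.312839, D=e−e_prev≈-1.398059; u=1/2·(-0.651254)+1/2·3.312839+1/4·(-1.398059)≈0.981278; next y=2/5·3.651254+1·0.981278≈2.441779
n=8: y≈2.441779, sp=3, e=sp−y≈0.558221; I≈3.871060, D=e−e_prev≈1.209475; u=1/2·0.558221+1/2·3.871060+1/4·1.209475≈2.517009; next y=2/5·2.441779+1·2.517009≈3.493721
n=9: y≈3.493721, sp=3, e=sp−y≈-0.493721; I≈3.377339, D=e−e_prev≈-1.051941; u=1/2·(-0.493721)+1/2·3.377339+1/4·(-1.051941)≈1.178824; next y=2/5·3.493721+1·1.178824≈2.576312

0 3 3.750 0.000
1 3 -0.188 3.750
2 3 3.422 1.313
3 3 0.363 3.947
4 3 3.054 1.942
5 3 0.721 3.831
6 3 2.750 2.253
7 3 0.981 3.651
8 3 2.517 2.442
9 3 1.179 3.494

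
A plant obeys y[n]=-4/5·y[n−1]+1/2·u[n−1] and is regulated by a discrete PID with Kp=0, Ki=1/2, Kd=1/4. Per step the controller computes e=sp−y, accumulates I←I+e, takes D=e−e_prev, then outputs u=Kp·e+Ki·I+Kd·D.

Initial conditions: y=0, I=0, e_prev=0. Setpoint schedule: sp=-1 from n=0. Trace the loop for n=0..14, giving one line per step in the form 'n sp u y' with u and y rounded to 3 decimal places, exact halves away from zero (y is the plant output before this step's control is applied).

(exact arithmetic carried between steps; '≈' marks a value shown rounded to 6 d.p. or computed from one; I and e_prev carry over from the previous line; the table rounds u and y to 3 d.p., halves away from zero)
n=0: y=0, sp=-1, e=sp−y=-1; I=-1, D=e−e_prev=-1; u=0·(-1)+1/2·(-1)+1/4·(-1)=-0.75; next y=-4/5·0+1/2·(-0.75)=-0.375
n=1: y=-0.375, sp=-1, e=sp−y=-0.625; I=-1.625, D=e−e_prev=0.375; u=0·(-0.625)+1/2·(-1.625)+1/4·0.375=-0.71875; next y=-4/5·(-0.375)+1/2·(-0.71875)=-0.059375
n=2: y=-0.059375, sp=-1, e=sp−y=-0.940625; I=-2.565625, D=e−e_prev=-0.315625; u=0·(-0.940625)+1/2·(-2.565625)+1/4·(-0.315625)≈-1.361719; next y=-4/5·(-0.059375)+1/2·(-1.361719)≈-0.633359
n=3: y≈-0.633359, sp=-1, e=sp−y≈-0.366641; I≈-2.932266, D=e−e_prev≈0.573984; u=0·(-0.366641)+1/2·(-2.932266)+1/4·0.573984≈-1.322637; next y=-4/5·(-0.633359)+1/2·(-1.322637)≈-0.154631
n=4: y≈-0.154631, sp=-1, e=sp−y≈-0.845369; I≈-3.777635, D=e−e_prev≈-0.478729; u=0·(-0.845369)+1/2·(-3.777635)+1/4·(-0.478729)≈-2.008500; next y=-4/5·(-0.154631)+1/2·(-2.008500)≈-0.880545
n=5: y≈-0.880545, sp=-1, e=sp−y≈-0.119455; I≈-3.897090, D=e−e_prev≈0.725914; u=0·(-0.119455)+1/2·(-3.897090)+1/4·0.725914≈-1.767066; next y=-4/5·(-0.880545)+1/2·(-1.767066)≈-0.179097
n=6: y≈-0.179097, sp=-1, e=sp−y≈-0.820903; I≈-4.717993, D=e−e_prev≈-0.701448; u=0·(-0.820903)+1/2·(-4.717993)+1/4·(-0.701448)≈-2.534358; next y=-4/5·(-0.179097)+1/2·(-2.534358)≈-1.123901
n=7: y≈-1.123901, sp=-1, e=sp−y≈0.123901; I≈-4.594091, D=e−e_prev≈0.944804; u=0·0.123901+1/2·(-4.594091)+1/4·0.944804≈-2.060844; next y=-4/5·(-1.123901)+1/2·(-2.060844)≈-0.131301
n=8: y≈-0.131301, sp=-1, e=sp−y≈-0.868699; I≈-5.462790, D=e−e_prev≈-0.992600; u=0·(-0.868699)+1/2·(-5.462790)+1/4·(-0.992600)≈-2.979545; next y=-4/5·(-0.131301)+1/2·(-2.979545)≈-1.384732
n=9: y≈-1.384732, sp=-1, e=sp−y≈0.384732; I≈-5.078058, D=e−e_prev≈1.253431; u=0·0.384732+1/2·(-5.078058)+1/4·1.253431≈-2.225672; next y=-4/5·(-1.384732)+1/2·(-2.225672)≈-0.005050
n=10: y≈-0.005050, sp=-1, e=sp−y≈-0.994950; I≈-6.073008, D=e−e_prev≈-1.379681; u=0·(-0.994950)+1/2·(-6.073008)+1/4·(-1.379681)≈-3.381424; next y=-4/5·(-0.005050)+1/2·(-3.381424)≈-1.686672
n=11: y≈-1.686672, sp=-1, e=sp−y≈0.686672; I≈-5.386336, D=e−e_prev≈1.681621; u=0·0.686672+1/2·(-5.386336)+1/4·1.681621≈-2.272763; next y=-4/5·(-1.686672)+1/2·(-2.272763)≈0.212956
n=12: y≈0.212956, sp=-1, e=sp−y≈-1.212956; I≈-6.599292, D=e−e_prev≈-1.899628; u=0·(-1.212956)+1/2·(-6.599292)+1/4·(-1.899628)≈-3.774553; next y=-4/5·0.212956+1/2·(-3.774553)≈-2.057641
n=13: y≈-2.057641, sp=-1, e=sp−y≈1.057641; I≈-5.541651, D=e−e_prev≈2.270598; u=0·1.057641+1/2·(-5.541651)+1/4·2.270598≈-2.203176; next y=-4/5·(-2.057641)+1/2·(-2.203176)≈0.544525
n=14: y≈0.544525, sp=-1, e=sp−y≈-1.544525; I≈-7.086176, D=e−e_prev≈-2.602167; u=0·(-1.544525)+1/2·(-7.086176)+1/4·(-2.602167)≈-4.193630; next y=-4/5·0.544525+1/2·(-4.193630)≈-2.532435

0 -1 -0.750 0.000
1 -1 -0.719 -0.375
2 -1 -1.362 -0.059
3 -1 -1.323 -0.633
4 -1 -2.008 -0.155
5 -1 -1.767 -0.881
6 -1 -2.534 -0.179
7 -1 -2.061 -1.124
8 -1 -2.980 -0.131
9 -1 -2.226 -1.385
10 -1 -3.381 -0.005
11 -1 -2.273 -1.687
12 -1 -3.775 0.213
13 -1 -2.203 -2.058
14 -1 -4.194 0.545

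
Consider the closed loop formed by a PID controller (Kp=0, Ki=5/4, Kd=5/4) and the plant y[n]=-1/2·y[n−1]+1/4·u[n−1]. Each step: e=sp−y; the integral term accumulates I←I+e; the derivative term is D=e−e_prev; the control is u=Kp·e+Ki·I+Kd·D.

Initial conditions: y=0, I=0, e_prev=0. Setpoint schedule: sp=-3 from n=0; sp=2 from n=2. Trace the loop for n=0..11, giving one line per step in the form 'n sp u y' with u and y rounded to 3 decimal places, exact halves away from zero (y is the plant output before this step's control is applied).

(exact arithmetic carried between steps; '≈' marks a value shown rounded to 6 d.p. or computed from one; I and e_prev carry over from the previous line; the table rounds u and y to 3 d.p., halves away from zero)
n=0: y=0, sp=-3, e=sp−y=-3; I=-3, D=e−e_prev=-3; u=0·(-3)+5/4·(-3)+5/4·(-3)=-7.5; next y=-1/2·0+1/4·(-7.5)=-1.875
n=1: y=-1.875, sp=-3, e=sp−y=-1.125; I=-4.125, D=e−e_prev=1.875; u=0·(-1.125)+5/4·(-4.125)+5/4·1.875=-2.8125; next y=-1/2·(-1.875)+1/4·(-2.8125)=0.234375
n=2: y=0.234375, sp=2, e=sp−y=1.765625; I=-2.359375, D=e−e_prev=2.890625; u=0·1.765625+5/4·(-2.359375)+5/4·2.890625≈0.664063; next y=-1/2·0.234375+1/4·0.664063≈0.048828
n=3: y≈0.048828, sp=2, e=sp−y≈1.951172; I≈-0.408203, D=e−e_prev≈0.185547; u=0·1.951172+5/4·(-0.408203)+5/4·0.185547≈-0.278320; next y=-1/2·0.048828+1/4·(-0.278320)≈-0.093994
n=4: y≈-0.093994, sp=2, e=sp−y≈2.093994; I≈1.685791, D=e−e_prev≈0.142822; u=0·2.093994+5/4·1.685791+5/4·0.142822≈2.285767; next y=-1/2·(-0.093994)+1/4·2.285767≈0.618439
n=5: y≈0.618439, sp=2, e=sp−y≈1.381561; I≈3.067352, D=e−e_prev≈-0.712433; u=0·1.381561+5/4·3.067352+5/4·(-0.712433)≈2.943649; next y=-1/2·0.618439+1/4·2.943649≈0.426693
n=6: y≈0.426693, sp=2, e=sp−y≈1.573307; I≈4.640659, D=e−e_prev≈0.191746; u=0·1.573307+5/4·4.640659+5/4·0.191746≈6.040506; next y=-1/2·0.426693+1/4·6.040506≈1.296780
n=7: y≈1.296780, sp=2, e=sp−y≈0.703220; I≈5.343879, D=e−e_prev≈-0.870087; u=0·0.703220+5/4·5.343879+5/4·(-0.870087)≈5.592240; next y=-1/2·1.296780+1/4·5.592240≈0.749670
n=8: y≈0.749670, sp=2, e=sp−y≈1.250330; I≈6.594209, D=e−e_prev≈0.547110; u=0·1.250330+5/4·6.594209+5/4·0.547110≈8.926649; next y=-1/2·0.749670+1/4·8.926649≈1.856827
n=9: y≈1.856827, sp=2, e=sp−y≈0.143173; I≈6.737382, D=e−e_prev≈-1.107157; u=0·0.143173+5/4·6.737382+5/4·(-1.107157)≈7.037781; next y=-1/2·1.856827+1/4·7.037781≈0.831032
n=10: y≈0.831032, sp=2, e=sp−y≈1.168968; I≈7.906350, D=e−e_prev≈1.025796; u=0·1.168968+5/4·7.906350+5/4·1.025796≈11.165183; next y=-1/2·0.831032+1/4·11.165183≈2.375780
n=11: y≈2.375780, sp=2, e=sp−y≈-0.375780; I≈7.530570, D=e−e_prev≈-1.544748; u=0·(-0.375780)+5/4·7.530570+5/4·(-1.544748)≈7.482278; next y=-1/2·2.375780+1/4·7.482278≈0.682679

0 -3 -7.500 0.000
1 -3 -2.813 -1.875
2 2 0.664 0.234
3 2 -0.278 0.049
4 2 2.286 -0.094
5 2 2.944 0.618
6 2 6.041 0.427
7 2 5.592 1.297
8 2 8.927 0.750
9 2 7.038 1.857
10 2 11.165 0.831
11 2 7.482 2.376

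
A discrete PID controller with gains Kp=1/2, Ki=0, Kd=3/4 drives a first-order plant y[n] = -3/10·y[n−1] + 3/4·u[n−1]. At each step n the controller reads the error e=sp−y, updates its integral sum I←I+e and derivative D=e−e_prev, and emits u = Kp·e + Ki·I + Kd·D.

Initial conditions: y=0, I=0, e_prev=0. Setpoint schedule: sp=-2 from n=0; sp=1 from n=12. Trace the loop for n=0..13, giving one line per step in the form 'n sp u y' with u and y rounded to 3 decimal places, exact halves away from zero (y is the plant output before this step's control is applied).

0 -2 -2.500 0.000
1 -2 1.344 -1.875
2 -2 -4.369 1.570
3 -2 4.863 -3.748
4 -2 -9.775 4.771
5 -2 13.532 -8.763
6 -2 -23.544 12.778
7 -2 35.448 -21.492
8 -2 -58.411 33.034
9 -2 90.923 -53.718
10 -2 -146.673 84.308
11 -2 231.352 -135.297
12 1 -366.352 214.103
13 1 584.821 -338.995

(exact arithmetic carried between steps; '≈' marks a value shown rounded to 6 d.p. or computed from one; I and e_prev carry over from the previous line; the table rounds u and y to 3 d.p., halves away from zero)
n=0: y=0, sp=-2, e=sp−y=-2; I=-2, D=e−e_prev=-2; u=1/2·(-2)+0·(-2)+3/4·(-2)=-2.5; next y=-3/10·0+3/4·(-2.5)=-1.875
n=1: y=-1.875, sp=-2, e=sp−y=-0.125; I=-2.125, D=e−e_prev=1.875; u=1/2·(-0.125)+0·(-2.125)+3/4·1.875=1.34375; next y=-3/10·(-1.875)+3/4·1.34375≈1.570313
n=2: y≈1.570313, sp=-2, e=sp−y≈-3.570313; I≈-5.695313, D=e−e_prev≈-3.445313; u=1/2·(-3.570313)+0·(-5.695313)+3/4·(-3.445313)≈-4.369141; next y=-3/10·1.570313+3/4·(-4.369141)≈-3.747949
n=3: y≈-3.747949, sp=-2, e=sp−y≈1.747949; I≈-3.947363, D=e−e_prev≈5.318262; u=1/2·1.747949+0·(-3.947363)+3/4·5.318262≈4.862671; next y=-3/10·(-3.747949)+3/4·4.862671≈4.771388
n=4: y≈4.771388, sp=-2, e=sp−y≈-6.771388; I≈-10.718751, D=e−e_prev≈-8.519337; u=1/2·(-6.771388)+0·(-10.718751)+3/4·(-8.519337)≈-9.775197; next y=-3/10·4.771388+3/4·(-9.775197)≈-8.762814
n=5: y≈-8.762814, sp=-2, e=sp−y≈6.762814; I≈-3.955937, D=e−e_prev≈13.534202; u=1/2·6.762814+0·(-3.955937)+3/4·13.534202≈13.532058; next y=-3/10·(-8.762814)+3/4·13.532058≈12.777888
n=6: y≈12.777888, sp=-2, e=sp−y≈-14.777888; I≈-18.733825, D=e−e_prev≈-21.540702; u=1/2·(-14.777888)+0·(-18.733825)+3/4·(-21.540702)≈-23.544471; next y=-3/10·12.777888+3/4·(-23.544471)≈-21.491719
n=7: y≈-21.491719, sp=-2, e=sp−y≈19.491719; I≈0.757894, D=e−e_prev≈34.269607; u=1/2·19.491719+0·0.757894+3/4·34.269607≈35.448065; next y=-3/10·(-21.491719)+3/4·35.448065≈33.033565
n=8: y≈33.033565, sp=-2, e=sp−y≈-35.033565; I≈-34.275671, D=e−e_prev≈-54.525284; u=1/2·(-35.033565)+0·(-34.275671)+3/4·(-54.525284)≈-58.410745; next y=-3/10·33.033565+3/4·(-58.410745)≈-53.718128
n=9: y≈-53.718128, sp=-2, e=sp−y≈51.718128; I≈17.442458, D=e−e_prev≈86.751693; u=1/2·51.718128+0·17.442458+3/4·86.751693≈90.922834; next y=-3/10·(-53.718128)+3/4·90.922834≈84.307564
n=10: y≈84.307564, sp=-2, e=sp−y≈-86.307564; I≈-68.865106, D=e−e_prev≈-138.025693; u=1/2·(-86.307564)+0·(-68.865106)+3/4·(-138.025693)≈-146.673052; next y=-3/10·84.307564+3/4·(-146.673052)≈-135.297058
n=11: y≈-135.297058, sp=-2, e=sp−y≈133.297058; I≈64.431952, D=e−e_prev≈219.604622; u=1/2·133.297058+0·64.431952+3/4·219.604622≈231.351995; next y=-3/10·(-135.297058)+3/4·231.351995≈214.103114
n=12: y≈214.103114, sp=1, e=sp−y≈-213.103114; I≈-148.671162, D=e−e_prev≈-346.400172; u=1/2·(-213.103114)+0·(-148.671162)+3/4·(-346.400172)≈-366.351686; next y=-3/10·214.103114+3/4·(-366.351686)≈-338.994699
n=13: y≈-338.994699, sp=1, e=sp−y≈339.994699; I≈191.323536, D=e−e_prev≈553.097813; u=1/2·339.994699+0·191.323536+3/4·553.097813≈584.820709; next y=-3/10·(-338.994699)+3/4·584.820709≈540.313941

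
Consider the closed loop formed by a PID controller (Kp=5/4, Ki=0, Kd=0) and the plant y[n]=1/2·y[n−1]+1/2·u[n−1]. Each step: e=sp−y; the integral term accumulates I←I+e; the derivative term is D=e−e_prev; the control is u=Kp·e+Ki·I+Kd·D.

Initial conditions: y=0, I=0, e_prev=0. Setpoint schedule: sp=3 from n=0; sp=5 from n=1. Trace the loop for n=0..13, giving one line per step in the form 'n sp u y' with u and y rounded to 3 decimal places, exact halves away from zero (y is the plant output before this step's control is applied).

(exact arithmetic carried between steps; '≈' marks a value shown rounded to 6 d.p. or computed from one; I and e_prev carry over from the previous line; the table rounds u and y to 3 d.p., halves away from zero)
n=0: y=0, sp=3, e=sp−y=3; I=3, D=e−e_prev=3; u=5/4·3+0·3+0·3=3.75; next y=1/2·0+1/2·3.75=1.875
n=1: y=1.875, sp=5, e=sp−y=3.125; I=6.125, D=e−e_prev=0.125; u=5/4·3.125+0·6.125+0·0.125=3.90625; next y=1/2·1.875+1/2·3.90625=2.890625
n=2: y=2.890625, sp=5, e=sp−y=2.109375; I=8.234375, D=e−e_prev=-1.015625; u=5/4·2.109375+0·8.234375+0·(-1.015625)≈2.636719; next y=1/2·2.890625+1/2·2.636719≈2.763672
n=3: y≈2.763672, sp=5, e=sp−y≈2.236328; I≈10.470703, D=e−e_prev≈0.126953; u=5/4·2.236328+0·10.470703+0·0.126953≈2.795410; next y=1/2·2.763672+1/2·2.795410≈2.779541
n=4: y≈2.779541, sp=5, e=sp−y≈2.220459; I≈12.691162, D=e−e_prev≈-0.015869; u=5/4·2.220459+0·12.691162+0·(-0.015869)≈2.775574; next y=1/2·2.779541+1/2·2.775574≈2.777557
n=5: y≈2.777557, sp=5, e=sp−y≈2.222443; I≈14.913605, D=e−e_prev≈0.001984; u=5/4·2.222443+0·14.913605+0·0.001984≈2.778053; next y=1/2·2.777557+1/2·2.778053≈2.777805
n=6: y≈2.777805, sp=5, e=sp−y≈2.222195; I≈17.135799, D=e−e_prev≈-0.000248; u=5/4·2.222195+0·17.135799+0·(-0.000248)≈2.777743; next y=1/2·2.777805+1/2·2.777743≈2.777774
n=7: y≈2.777774, sp=5, e=sp−y≈2.222226; I≈19.358025, D=e−e_prev≈0.000031; u=5/4·2.222226+0·19.358025+0·0.000031≈2.777782; next y=1/2·2.777774+1/2·2.777782≈2.777778
n=8: y≈2.777778, sp=5, e=sp−y≈2.222222; I≈21.580247, D=e−e_prev≈-0.000004; u=5/4·2.222222+0·21.580247+0·(-0.000004)≈2.777777; next y=1/2·2.777778+1/2·2.777777≈2.777778
n=9: y≈2.777778, sp=5, e=sp−y≈2.222222; I≈23.802469, D=e−e_prev≈0.000000; u=5/4·2.222222+0·23.802469+0·0.000000≈2.777778; next y=1/2·2.777778+1/2·2.777778≈2.777778
n=10: y≈2.777778, sp=5, e=sp−y≈2.222222; I≈26.024691, D=e−e_prev≈0.000000; u=5/4·2.222222+0·26.024691+0·0.000000≈2.777778; next y=1/2·2.777778+1/2·2.777778≈2.777778
n=11: y≈2.777778, sp=5, e=sp−y≈2.222222; I≈28.246914, D=e−e_prev≈0.000000; u=5/4·2.222222+0·28.246914+0·0.000000≈2.777778; next y=1/2·2.777778+1/2·2.777778≈2.777778
n=12: y≈2.777778, sp=5, e=sp−y≈2.222222; I≈30.469136, D=e−e_prev≈0.000000; u=5/4·2.222222+0·30.469136+0·0.000000≈2.777778; next y=1/2·2.777778+1/2·2.777778≈2.777778
n=13: y≈2.777778, sp=5, e=sp−y≈2.222222; I≈32.691358, D=e−e_prev≈0.000000; u=5/4·2.222222+0·32.691358+0·0.000000≈2.777778; next y=1/2·2.777778+1/2·2.777778≈2.777778

0 3 3.750 0.000
1 5 3.906 1.875
2 5 2.637 2.891
3 5 2.795 2.764
4 5 2.776 2.780
5 5 2.778 2.778
6 5 2.778 2.778
7 5 2.778 2.778
8 5 2.778 2.778
9 5 2.778 2.778
10 5 2.778 2.778
11 5 2.778 2.778
12 5 2.778 2.778
13 5 2.778 2.778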